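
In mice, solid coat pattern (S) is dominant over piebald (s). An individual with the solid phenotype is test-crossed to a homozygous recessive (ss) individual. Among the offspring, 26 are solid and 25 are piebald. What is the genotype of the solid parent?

Test cross: ? × ss
Offspring: 26 solid, 25 piebald — approximately 1:1.
A 1:1 ratio in a test cross indicates the unknown parent is heterozygous (Ss).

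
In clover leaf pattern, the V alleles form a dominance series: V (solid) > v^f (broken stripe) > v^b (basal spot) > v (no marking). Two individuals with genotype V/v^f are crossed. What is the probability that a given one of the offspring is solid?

Cross: V/v^f × V/v^f
Allele dominance: V > v^f > v^b > v
Offspring genotypes: 1 V/V, 2 V/v^f, 1 v^f/v^f
Phenotype counts: 3 solid, 1 broken stripe
solid: 3 out of 4
Probability: 3/4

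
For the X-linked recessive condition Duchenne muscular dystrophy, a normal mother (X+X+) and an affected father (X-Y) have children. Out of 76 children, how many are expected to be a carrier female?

Cross: X+X+ × X-Y
Offspring: 2 X+X-, 2 X+Y
Probability of a carrier female: 2/4 = 1/2
Expected count = 1/2 × 76 = 38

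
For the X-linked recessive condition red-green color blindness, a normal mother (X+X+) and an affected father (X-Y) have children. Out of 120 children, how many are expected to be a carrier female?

Cross: X+X+ × X-Y
Offspring: 2 X+X-, 2 X+Y
Probability of a carrier female: 2/4 = 1/2
Expected count = 1/2 × 120 = 60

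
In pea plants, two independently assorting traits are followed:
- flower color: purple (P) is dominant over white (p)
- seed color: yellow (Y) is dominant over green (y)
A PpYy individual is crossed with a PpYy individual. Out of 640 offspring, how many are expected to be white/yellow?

Dihybrid cross PpYy × PpYy — consider each gene separately:
flower color: Pp × Pp → 1 PP, 2 Pp, 1 pp → 3 P_ : 1 pp (out of 4)
seed color: Yy × Yy → 1 YY, 2 Yy, 1 yy → 3 Y_ : 1 yy (out of 4)
Combine (counts out of 4 × 4 = 16): purple/yellow (P_Y_) = 3×3 = 9; purple/green (P_yy) = 3×1 = 3; white/yellow (ppY_) = 1×3 = 3; white/green (ppyy) = 1×1 = 1
Phenotype counts (out of 16): 9 purple/yellow, 3 purple/green, 3 white/yellow, 1 white/green
white/yellow: 3 out of 16 → fraction 3/16
Expected count = 3/16 × 640 = 120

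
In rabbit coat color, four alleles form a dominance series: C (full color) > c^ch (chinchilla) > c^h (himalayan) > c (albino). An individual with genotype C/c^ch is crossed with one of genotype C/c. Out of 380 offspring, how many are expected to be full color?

Cross: C/c^ch × C/c
Allele dominance: C > c^ch > c^h > c
Offspring genotypes: 1 C/C, 1 C/c, 1 C/c^ch, 1 c^ch/c
Phenotype counts: 3 full color, 1 chinchilla
full color: 3 out of 4 → fraction 3/4
Expected count = 3/4 × 380 = 285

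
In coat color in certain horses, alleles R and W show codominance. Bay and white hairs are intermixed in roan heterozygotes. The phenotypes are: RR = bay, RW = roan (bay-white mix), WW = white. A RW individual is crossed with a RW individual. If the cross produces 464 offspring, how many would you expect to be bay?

Punnett square for RW × RW:
Offspring genotypes: 1 RR, 2 RW, 1 WW
Phenotype counts: 1 bay, 2 roan (bay-white mix), 1 white
bay: 1 out of 4 → fraction 1/4
Expected count = 1/4 × 464 = 116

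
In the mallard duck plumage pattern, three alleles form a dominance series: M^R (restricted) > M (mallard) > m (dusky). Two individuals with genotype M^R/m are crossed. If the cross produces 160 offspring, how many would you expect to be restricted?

Cross: M^R/m × M^R/m
Allele dominance: M^R > M > m
Offspring genotypes: 1 M^R/M^R, 2 M^R/m, 1 m/m
Phenotype counts: 3 restricted, 1 dusky
restricted: 3 out of 4 → fraction 3/4
Expected count = 3/4 × 160 = 120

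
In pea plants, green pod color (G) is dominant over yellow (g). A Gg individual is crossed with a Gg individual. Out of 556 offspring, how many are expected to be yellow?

Punnett square for Gg × Gg:
Offspring genotypes: 1 GG, 2 Gg, 1 gg
green: 3, yellow: 1
yellow: 1 out of 4 → fraction 1/4
Expected count = 1/4 × 556 = 139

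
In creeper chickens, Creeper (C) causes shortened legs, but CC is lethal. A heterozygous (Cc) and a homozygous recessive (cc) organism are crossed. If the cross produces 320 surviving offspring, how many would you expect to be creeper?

Cross: Cc × cc
Punnett square offspring (before lethality): 2 Cc, 2 cc
No CC offspring are produced in this cross.
creeper: 2 out of 4 → fraction 1/2
Expected count = 1/2 × 320 = 160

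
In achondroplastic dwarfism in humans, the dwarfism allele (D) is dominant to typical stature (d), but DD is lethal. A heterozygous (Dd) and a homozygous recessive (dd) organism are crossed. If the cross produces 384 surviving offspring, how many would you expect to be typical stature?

Cross: Dd × dd
Punnett square offspring (before lethality): 2 Dd, 2 dd
No DD offspring are produced in this cross.
typical stature: 2 out of 4 → fraction 1/2
Expected count = 1/2 × 384 = 192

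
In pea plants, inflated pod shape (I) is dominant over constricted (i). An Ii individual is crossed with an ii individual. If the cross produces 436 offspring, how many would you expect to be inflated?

Punnett square for Ii × ii:
Offspring genotypes: 2 Ii, 2 ii
inflated: 2, constricted: 2
inflated: 2 out of 4 → fraction 1/2
Expected count = 1/2 × 436 = 218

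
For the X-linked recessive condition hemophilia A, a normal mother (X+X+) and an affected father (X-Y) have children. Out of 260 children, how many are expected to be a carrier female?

Cross: X+X+ × X-Y
Offspring: 2 X+X-, 2 X+Y
Probability of a carrier female: 2/4 = 1/2
Expected count = 1/2 × 260 = 130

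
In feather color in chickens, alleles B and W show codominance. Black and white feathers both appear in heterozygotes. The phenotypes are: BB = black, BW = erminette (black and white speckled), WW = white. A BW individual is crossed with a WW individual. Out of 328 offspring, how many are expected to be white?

Punnett square for BW × WW:
Offspring genotypes: 2 BW, 2 WW
Phenotype counts: 2 erminette (black and white speckled), 2 white
white: 2 out of 4 → fraction 1/2
Expected count = 1/2 × 328 = 164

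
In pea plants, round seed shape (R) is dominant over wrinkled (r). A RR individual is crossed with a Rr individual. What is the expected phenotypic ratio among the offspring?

Punnett square for RR × Rr:
Offspring genotypes: 2 RR, 2 Rr
round: 4, wrinkled: 0
Ratio: all round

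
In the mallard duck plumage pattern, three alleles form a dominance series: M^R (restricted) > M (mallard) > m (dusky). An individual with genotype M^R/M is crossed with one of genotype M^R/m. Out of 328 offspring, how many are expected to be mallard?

Cross: M^R/M × M^R/m
Allele dominance: M^R > M > m
Offspring genotypes: 1 M^R/M^R, 1 M^R/m, 1 M^R/M, 1 M/m
Phenotype counts: 3 restricted, 1 mallard
mallard: 1 out of 4 → fraction 1/4
Expected count = 1/4 × 328 = 82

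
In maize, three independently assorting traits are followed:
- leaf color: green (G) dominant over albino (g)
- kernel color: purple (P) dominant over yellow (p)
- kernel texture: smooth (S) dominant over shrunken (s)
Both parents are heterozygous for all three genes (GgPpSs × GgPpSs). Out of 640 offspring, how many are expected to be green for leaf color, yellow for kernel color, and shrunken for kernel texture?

Trihybrid cross: GgPpSs × GgPpSs
Each trait segregates independently with a 3:1 phenotypic ratio, so each gene contributes 3/4 (dominant) or 1/4 (recessive).
Target: green (leaf color), yellow (kernel color), shrunken (kernel texture)
Probability = product of independent per-trait probabilities
= 3/4 × 1/4 × 1/4 = 3/64
Expected count = 3/64 × 640 = 30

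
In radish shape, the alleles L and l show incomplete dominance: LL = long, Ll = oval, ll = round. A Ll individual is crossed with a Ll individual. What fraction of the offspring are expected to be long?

Punnett square for Ll × Ll:
Offspring genotypes: 1 LL, 2 Ll, 1 ll
Phenotype counts: 1 long, 2 oval, 1 round
long: 1 out of 4
Probability: 1/4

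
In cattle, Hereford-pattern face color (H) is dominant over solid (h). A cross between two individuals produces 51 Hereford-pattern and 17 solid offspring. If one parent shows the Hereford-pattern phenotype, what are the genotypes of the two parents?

Observed offspring: 51 Hereford-pattern, 17 solid
The observed ratio simplifies to 3:1. Solid (hh) offspring appear, so each parent must contribute one h allele. The parent stated to show Hereford-pattern carries H, so it is Hh. The other parent is then either Hh or hh: Hh × hh would give a 1:1 split, whereas Hh × Hh gives 3:1 — matching the data. So both parents are heterozygous (Hh × Hh).
Parent genotypes: Hh × Hh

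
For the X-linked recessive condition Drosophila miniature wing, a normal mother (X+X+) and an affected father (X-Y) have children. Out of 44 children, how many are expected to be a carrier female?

Cross: X+X+ × X-Y
Offspring: 2 X+X-, 2 X+Y
Probability of a carrier female: 2/4 = 1/2
Expected count = 1/2 × 44 = 22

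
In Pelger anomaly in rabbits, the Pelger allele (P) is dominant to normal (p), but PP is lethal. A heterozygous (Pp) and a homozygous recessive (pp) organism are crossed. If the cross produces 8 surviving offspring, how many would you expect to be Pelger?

Cross: Pp × pp
Punnett square offspring (before lethality): 2 Pp, 2 pp
No PP offspring are produced in this cross.
Pelger: 2 out of 4 → fraction 1/2
Expected count = 1/2 × 8 = 4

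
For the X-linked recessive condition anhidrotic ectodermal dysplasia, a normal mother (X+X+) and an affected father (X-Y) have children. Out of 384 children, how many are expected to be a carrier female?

Cross: X+X+ × X-Y
Offspring: 2 X+X-, 2 X+Y
Probability of a carrier female: 2/4 = 1/2
Expected count = 1/2 × 384 = 192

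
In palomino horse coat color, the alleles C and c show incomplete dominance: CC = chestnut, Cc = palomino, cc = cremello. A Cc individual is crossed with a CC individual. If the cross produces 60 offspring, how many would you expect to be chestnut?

Punnett square for Cc × CC:
Offspring genotypes: 2 CC, 2 Cc
Phenotype counts: 2 chestnut, 2 palomino
chestnut: 2 out of 4 → fraction 1/2
Expected count = 1/2 × 60 = 30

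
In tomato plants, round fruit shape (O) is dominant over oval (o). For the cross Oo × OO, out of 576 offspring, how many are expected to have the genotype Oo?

Punnett square for Oo × OO:
Offspring genotypes: 2 OO, 2 Oo
Total offspring: 4
Count with target: 2
Probability: 2/4 = 1/2
Expected count = 1/2 × 576 = 288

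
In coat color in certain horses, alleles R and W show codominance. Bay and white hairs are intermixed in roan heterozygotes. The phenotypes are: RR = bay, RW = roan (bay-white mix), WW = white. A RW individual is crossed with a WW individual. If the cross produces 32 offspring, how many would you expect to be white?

Punnett square for RW × WW:
Offspring genotypes: 2 RW, 2 WW
Phenotype counts: 2 roan (bay-white mix), 2 white
white: 2 out of 4 → fraction 1/2
Expected count = 1/2 × 32 = 16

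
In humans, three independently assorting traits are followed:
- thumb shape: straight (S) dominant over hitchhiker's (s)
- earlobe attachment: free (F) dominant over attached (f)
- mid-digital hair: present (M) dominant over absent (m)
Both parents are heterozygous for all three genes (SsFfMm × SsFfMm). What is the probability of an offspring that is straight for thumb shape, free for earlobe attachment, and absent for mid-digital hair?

Trihybrid cross: SsFfMm × SsFfMm
Each trait segregates independently with a 3:1 phenotypic ratio, so each gene contributes 3/4 (dominant) or 1/4 (recessive).
Target: straight (thumb shape), free (earlobe attachment), absent (mid-digital hair)
Probability = product of independent per-trait probabilities
= 3/4 × 3/4 × 1/4 = 9/64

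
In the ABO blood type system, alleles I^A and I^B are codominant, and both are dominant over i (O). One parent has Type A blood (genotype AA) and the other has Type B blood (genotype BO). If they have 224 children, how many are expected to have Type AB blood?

Cross: AA × BO
Possible offspring genotypes: 2 AB, 2 AO
Blood type counts: 2 Type AB, 2 Type A
Probability of Type AB: 2/4 = 1/2
Expected count = 1/2 × 224 = 112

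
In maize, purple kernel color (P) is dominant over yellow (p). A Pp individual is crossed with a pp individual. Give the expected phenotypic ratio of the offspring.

Punnett square for Pp × pp:
Offspring genotypes: 2 Pp, 2 pp
purple: 2, yellow: 2
Ratio: 1:1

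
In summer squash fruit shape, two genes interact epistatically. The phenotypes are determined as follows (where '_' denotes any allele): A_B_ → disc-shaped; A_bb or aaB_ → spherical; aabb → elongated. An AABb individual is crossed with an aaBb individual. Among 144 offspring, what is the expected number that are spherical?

Cross: AABb × aaBb — consider each gene separately:
A gene: AA × aa → 4 Aa → 4 A_ (out of 4)
B gene: Bb × Bb → 1 BB, 2 Bb, 1 bb → 3 B_ : 1 bb (out of 4)
Genotype classes (out of 4 × 4 = 16): A_B_ = 4×3 = 12; A_bb = 4×1 = 4
Apply the phenotype rules: A_B_ (12) → disc-shaped; A_bb (4) → spherical
Phenotype counts (out of 16): 12 disc-shaped, 4 spherical
spherical: 4 out of 16 → fraction 1/4
Expected count = 1/4 × 144 = 36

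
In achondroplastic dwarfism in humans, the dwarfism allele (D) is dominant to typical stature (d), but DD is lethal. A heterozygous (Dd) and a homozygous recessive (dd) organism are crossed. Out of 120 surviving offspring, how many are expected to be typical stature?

Cross: Dd × dd
Punnett square offspring (before lethality): 2 Dd, 2 dd
No DD offspring are produced in this cross.
typical stature: 2 out of 4 → fraction 1/2
Expected count = 1/2 × 120 = 60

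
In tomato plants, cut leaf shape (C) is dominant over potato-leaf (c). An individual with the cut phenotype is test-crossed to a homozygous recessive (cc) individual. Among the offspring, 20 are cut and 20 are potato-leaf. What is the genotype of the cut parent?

Test cross: ? × cc
Offspring: 20 cut, 20 potato-leaf — approximately 1:1.
A 1:1 ratio in a test cross indicates the unknown parent is heterozygous (Cc).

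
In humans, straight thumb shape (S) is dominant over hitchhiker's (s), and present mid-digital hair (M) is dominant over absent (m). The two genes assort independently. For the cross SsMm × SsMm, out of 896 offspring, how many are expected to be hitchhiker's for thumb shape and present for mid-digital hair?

Dihybrid cross SsMm × SsMm — consider each gene separately:
thumb shape: Ss × Ss → 1 SS, 2 Ss, 1 ss → 3 S_ : 1 ss (out of 4)
mid-digital hair: Mm × Mm → 1 MM, 2 Mm, 1 mm → 3 M_ : 1 mm (out of 4)
Looking for: hitchhiker's (ss) and present (M_)
P(hitchhiker's) = 1/4, P(present) = 3/4
P(both) = 1/4 × 3/4 = 3/16
Expected count = 3/16 × 896 = 168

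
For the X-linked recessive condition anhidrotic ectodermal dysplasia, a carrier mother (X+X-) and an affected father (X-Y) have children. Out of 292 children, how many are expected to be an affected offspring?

Cross: X+X- × X-Y
Offspring: 1 X+X-, 1 X+Y, 1 X-X-, 1 X-Y
Probability of an affected offspring: 2/4 = 1/2
Expected count = 1/2 × 292 = 146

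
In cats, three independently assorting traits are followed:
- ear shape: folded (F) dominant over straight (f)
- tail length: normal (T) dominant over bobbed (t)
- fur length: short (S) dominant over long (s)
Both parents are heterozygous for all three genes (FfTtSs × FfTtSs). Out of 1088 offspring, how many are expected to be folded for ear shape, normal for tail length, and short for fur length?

Trihybrid cross: FfTtSs × FfTtSs
Each trait segregates independently with a 3:1 phenotypic ratio, so each gene contributes 3/4 (dominant) or 1/4 (recessive).
Target: folded (ear shape), normal (tail length), short (fur length)
Probability = product of independent per-trait probabilities
= 3/4 × 3/4 × 3/4 = 27/64
Expected count = 27/64 × 1088 = 459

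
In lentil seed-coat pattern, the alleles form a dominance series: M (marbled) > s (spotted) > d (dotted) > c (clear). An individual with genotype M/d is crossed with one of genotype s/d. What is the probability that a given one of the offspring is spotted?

Cross: M/d × s/d
Allele dominance: M > s > d > c
Offspring genotypes: 1 M/s, 1 M/d, 1 s/d, 1 d/d
Phenotype counts: 2 marbled, 1 spotted, 1 dotted
spotted: 1 out of 4
Probability: 1/4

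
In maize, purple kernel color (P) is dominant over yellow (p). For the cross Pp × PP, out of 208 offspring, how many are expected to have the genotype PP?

Punnett square for Pp × PP:
Offspring genotypes: 2 PP, 2 Pp
Total offspring: 4
Count with target: 2
Probability: 2/4 = 1/2
Expected count = 1/2 × 208 = 104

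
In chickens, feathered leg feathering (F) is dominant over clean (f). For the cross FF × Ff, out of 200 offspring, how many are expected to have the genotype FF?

Punnett square for FF × Ff:
Offspring genotypes: 2 FF, 2 Ff
Total offspring: 4
Count with target: 2
Probability: 2/4 = 1/2
Expected count = 1/2 × 200 = 100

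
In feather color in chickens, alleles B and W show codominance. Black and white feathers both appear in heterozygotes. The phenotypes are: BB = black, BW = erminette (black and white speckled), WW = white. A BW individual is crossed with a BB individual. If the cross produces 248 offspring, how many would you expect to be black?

Punnett square for BW × BB:
Offspring genotypes: 2 BB, 2 BW
Phenotype counts: 2 black, 2 erminette (black and white speckled)
black: 2 out of 4 → fraction 1/2
Expected count = 1/2 × 248 = 124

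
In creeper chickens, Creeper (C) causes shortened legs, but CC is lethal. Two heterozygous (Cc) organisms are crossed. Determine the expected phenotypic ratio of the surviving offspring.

Cross: Cc × Cc
Punnett square offspring (before lethality): 1 CC, 2 Cc, 1 cc
The CC genotype is lethal (embryos die); surviving offspring: 2 Cc, 1 cc
Ratio: 2 creeper : 1 normal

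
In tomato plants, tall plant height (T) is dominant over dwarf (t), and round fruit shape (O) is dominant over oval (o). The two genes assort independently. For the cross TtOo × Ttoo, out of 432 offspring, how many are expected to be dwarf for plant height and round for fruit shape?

Dihybrid cross TtOo × Ttoo — consider each gene separately:
plant height: Tt × Tt → 1 TT, 2 Tt, 1 tt → 3 T_ : 1 tt (out of 4)
fruit shape: Oo × oo → 2 Oo, 2 oo → 2 O_ : 2 oo (out of 4)
Looking for: dwarf (tt) and round (O_)
P(dwarf) = 1/4, P(round) = 2/4
P(both) = 1/4 × 2/4 = 2/16 = 1/8
Expected count = 1/8 × 432 = 54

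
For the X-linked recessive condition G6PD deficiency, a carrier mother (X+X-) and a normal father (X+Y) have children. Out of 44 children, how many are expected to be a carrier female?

Cross: X+X- × X+Y
Offspring: 1 X+X+, 1 X+Y, 1 X+X-, 1 X-Y
Probability of a carrier female: 1/4
Expected count = 1/4 × 44 = 11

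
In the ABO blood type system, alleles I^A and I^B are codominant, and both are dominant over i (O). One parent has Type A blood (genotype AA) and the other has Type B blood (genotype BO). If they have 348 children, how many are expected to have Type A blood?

Cross: AA × BO
Possible offspring genotypes: 2 AB, 2 AO
Blood type counts: 2 Type AB, 2 Type A
Probability of Type A: 2/4 = 1/2
Expected count = 1/2 × 348 = 174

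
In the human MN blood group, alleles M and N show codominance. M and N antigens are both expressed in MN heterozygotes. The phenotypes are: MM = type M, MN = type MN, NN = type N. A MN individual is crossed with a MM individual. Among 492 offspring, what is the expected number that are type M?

Punnett square for MN × MM:
Offspring genotypes: 2 MM, 2 MN
Phenotype counts: 2 type M, 2 type MN
type M: 2 out of 4 → fraction 1/2
Expected count = 1/2 × 492 = 246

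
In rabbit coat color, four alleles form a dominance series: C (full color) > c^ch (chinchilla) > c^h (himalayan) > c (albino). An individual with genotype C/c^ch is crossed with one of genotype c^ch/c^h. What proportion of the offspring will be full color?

Cross: C/c^ch × c^ch/c^h
Allele dominance: C > c^ch > c^h > c
Offspring genotypes: 1 C/c^ch, 1 C/c^h, 1 c^ch/c^ch, 1 c^ch/c^h
Phenotype counts: 2 full color, 2 chinchilla
full color: 2 out of 4
Probability: 2/4 = 1/2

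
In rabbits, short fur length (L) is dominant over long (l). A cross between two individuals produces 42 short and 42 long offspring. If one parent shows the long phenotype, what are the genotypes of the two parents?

Observed offspring: 42 short, 42 long
The observed ratio simplifies to 1:1. One parent shows long, so its genotype must be ll. A 1:1 offspring split requires the other parent to be heterozygous (Ll).
Parent genotypes: ll × Ll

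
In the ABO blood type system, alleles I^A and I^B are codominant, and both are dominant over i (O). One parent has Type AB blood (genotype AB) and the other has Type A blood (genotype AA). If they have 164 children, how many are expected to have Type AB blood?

Cross: AB × AA
Possible offspring genotypes: 2 AA, 2 AB
Blood type counts: 2 Type A, 2 Type AB
Probability of Type AB: 2/4 = 1/2
Expected count = 1/2 × 164 = 82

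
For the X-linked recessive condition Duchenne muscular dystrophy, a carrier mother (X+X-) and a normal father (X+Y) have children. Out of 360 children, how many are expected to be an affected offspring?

Cross: X+X- × X+Y
Offspring: 1 X+X+, 1 X+Y, 1 X+X-, 1 X-Y
Probability of an affected offspring: 1/4
Expected count = 1/4 × 360 = 90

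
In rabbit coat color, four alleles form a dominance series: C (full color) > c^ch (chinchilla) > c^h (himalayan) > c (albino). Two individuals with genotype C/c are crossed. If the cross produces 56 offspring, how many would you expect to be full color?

Cross: C/c × C/c
Allele dominance: C > c^ch > c^h > c
Offspring genotypes: 1 C/C, 2 C/c, 1 c/c
Phenotype counts: 3 full color, 1 albino
full color: 3 out of 4 → fraction 3/4
Expected count = 3/4 × 56 = 42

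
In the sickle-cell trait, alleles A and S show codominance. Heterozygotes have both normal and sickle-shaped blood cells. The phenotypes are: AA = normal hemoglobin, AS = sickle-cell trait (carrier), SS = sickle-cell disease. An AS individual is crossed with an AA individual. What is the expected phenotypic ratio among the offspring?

Punnett square for AS × AA:
Offspring genotypes: 2 AA, 2 AS
Phenotype counts: 2 normal hemoglobin, 2 sickle-cell trait (carrier)
Ratio: 1 normal hemoglobin : 1 sickle-cell trait (carrier)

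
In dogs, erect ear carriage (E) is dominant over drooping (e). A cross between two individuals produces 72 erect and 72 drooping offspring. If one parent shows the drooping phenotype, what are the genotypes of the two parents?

Observed offspring: 72 erect, 72 drooping
The observed ratio simplifies to 1:1. One parent shows drooping, so its genotype must be ee. A 1:1 offspring split requires the other parent to be heterozygous (Ee).
Parent genotypes: ee × Ee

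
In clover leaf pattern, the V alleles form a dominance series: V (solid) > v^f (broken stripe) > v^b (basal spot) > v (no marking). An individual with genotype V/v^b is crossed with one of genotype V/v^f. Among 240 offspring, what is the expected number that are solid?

Cross: V/v^b × V/v^f
Allele dominance: V > v^f > v^b > v
Offspring genotypes: 1 V/V, 1 V/v^f, 1 V/v^b, 1 v^f/v^b
Phenotype counts: 3 solid, 1 broken stripe
solid: 3 out of 4 → fraction 3/4
Expected count = 3/4 × 240 = 180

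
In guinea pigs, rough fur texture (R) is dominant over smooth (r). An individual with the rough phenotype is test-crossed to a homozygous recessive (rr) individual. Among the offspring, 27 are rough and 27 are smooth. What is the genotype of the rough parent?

Test cross: ? × rr
Offspring: 27 rough, 27 smooth — approximately 1:1.
A 1:1 ratio in a test cross indicates the unknown parent is heterozygous (Rr).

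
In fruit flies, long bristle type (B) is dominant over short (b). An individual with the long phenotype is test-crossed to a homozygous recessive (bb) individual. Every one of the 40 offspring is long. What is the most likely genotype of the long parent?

Test cross: ? × bb
All offspring are long.
If the unknown parent were heterozygous (Bb), about half of 40 offspring would be short; none are. The unknown parent is most likely homozygous dominant (BB).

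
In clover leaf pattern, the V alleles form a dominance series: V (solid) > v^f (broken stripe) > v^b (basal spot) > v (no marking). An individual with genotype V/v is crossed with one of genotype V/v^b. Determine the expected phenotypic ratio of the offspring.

Cross: V/v × V/v^b
Allele dominance: V > v^f > v^b > v
Offspring genotypes: 1 V/V, 1 V/v^b, 1 V/v, 1 v^b/v
Phenotype counts: 3 solid, 1 basal spot
Ratio: 3 solid : 1 basal spot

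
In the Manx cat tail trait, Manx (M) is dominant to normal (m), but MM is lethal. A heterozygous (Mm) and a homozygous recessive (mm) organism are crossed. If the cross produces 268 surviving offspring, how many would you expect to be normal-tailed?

Cross: Mm × mm
Punnett square offspring (before lethality): 2 Mm, 2 mm
No MM offspring are produced in this cross.
normal-tailed: 2 out of 4 → fraction 1/2
Expected count = 1/2 × 268 = 134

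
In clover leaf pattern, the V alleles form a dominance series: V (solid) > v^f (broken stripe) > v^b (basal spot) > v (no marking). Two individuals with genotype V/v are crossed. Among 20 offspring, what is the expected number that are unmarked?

Cross: V/v × V/v
Allele dominance: V > v^f > v^b > v
Offspring genotypes: 1 V/V, 2 V/v, 1 v/v
Phenotype counts: 3 solid, 1 unmarked
unmarked: 1 out of 4 → fraction 1/4
Expected count = 1/4 × 20 = 5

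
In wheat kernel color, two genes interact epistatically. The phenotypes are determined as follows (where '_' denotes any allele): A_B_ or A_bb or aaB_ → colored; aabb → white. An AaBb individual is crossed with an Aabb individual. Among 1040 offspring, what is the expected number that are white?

Cross: AaBb × Aabb — consider each gene separately:
A gene: Aa × Aa → 1 AA, 2 Aa, 1 aa → 3 A_ : 1 aa (out of 4)
B gene: Bb × bb → 2 Bb, 2 bb → 2 B_ : 2 bb (out of 4)
Genotype classes (out of 4 × 4 = 16): A_B_ = 3×2 = 6; A_bb = 3×2 = 6; aaB_ = 1×2 = 2; aabb = 1×2 = 2
Apply the phenotype rules: A_B_ (6) + A_bb (6) + aaB_ (2) → colored; aabb (2) → white
Phenotype counts (out of 16): 14 colored, 2 white
white: 2 out of 16 → fraction 1/8
Expected count = 1/8 × 1040 = 130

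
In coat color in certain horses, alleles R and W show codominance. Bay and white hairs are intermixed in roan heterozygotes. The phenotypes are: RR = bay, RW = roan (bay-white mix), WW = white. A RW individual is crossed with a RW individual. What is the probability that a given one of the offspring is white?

Punnett square for RW × RW:
Offspring genotypes: 1 RR, 2 RW, 1 WW
Phenotype counts: 1 bay, 2 roan (bay-white mix), 1 white
white: 1 out of 4
Probability: 1/4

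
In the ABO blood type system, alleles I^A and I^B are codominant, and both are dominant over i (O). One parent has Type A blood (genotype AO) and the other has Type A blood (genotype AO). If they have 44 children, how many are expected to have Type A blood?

Cross: AO × AO
Possible offspring genotypes: 1 AA, 2 AO, 1 OO
Blood type counts: 3 Type A, 1 Type O
Probability of Type A: 3/4
Expected count = 3/4 × 44 = 33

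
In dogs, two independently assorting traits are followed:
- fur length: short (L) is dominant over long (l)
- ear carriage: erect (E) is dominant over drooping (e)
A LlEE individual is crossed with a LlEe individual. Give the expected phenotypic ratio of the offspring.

Dihybrid cross LlEE × LlEe — consider each gene separately:
fur length: Ll × Ll → 1 LL, 2 Ll, 1 ll → 3 L_ : 1 ll (out of 4)
ear carriage: EE × Ee → 2 EE, 2 Ee → 4 E_ (out of 4)
Combine (counts out of 4 × 4 = 16): short/erect (L_E_) = 3×4 = 12; long/erect (llE_) = 1×4 = 4
Phenotype counts (out of 16): 12 short/erect, 4 long/erect
Ratio: 3 short/erect : 1 long/erect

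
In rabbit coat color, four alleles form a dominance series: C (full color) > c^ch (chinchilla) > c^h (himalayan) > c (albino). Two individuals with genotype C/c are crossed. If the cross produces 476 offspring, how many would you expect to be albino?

Cross: C/c × C/c
Allele dominance: C > c^ch > c^h > c
Offspring genotypes: 1 C/C, 2 C/c, 1 c/c
Phenotype counts: 3 full color, 1 albino
albino: 1 out of 4 → fraction 1/4
Expected count = 1/4 × 476 = 119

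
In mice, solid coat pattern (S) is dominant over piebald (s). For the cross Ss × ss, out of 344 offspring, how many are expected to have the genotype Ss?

Punnett square for Ss × ss:
Offspring genotypes: 2 Ss, 2 ss
Total offspring: 4
Count with target: 2
Probability: 2/4 = 1/2
Expected count = 1/2 × 344 = 172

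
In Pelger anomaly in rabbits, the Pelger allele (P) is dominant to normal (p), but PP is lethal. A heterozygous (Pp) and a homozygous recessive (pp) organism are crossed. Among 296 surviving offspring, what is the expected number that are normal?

Cross: Pp × pp
Punnett square offspring (before lethality): 2 Pp, 2 pp
No PP offspring are produced in this cross.
normal: 2 out of 4 → fraction 1/2
Expected count = 1/2 × 296 = 148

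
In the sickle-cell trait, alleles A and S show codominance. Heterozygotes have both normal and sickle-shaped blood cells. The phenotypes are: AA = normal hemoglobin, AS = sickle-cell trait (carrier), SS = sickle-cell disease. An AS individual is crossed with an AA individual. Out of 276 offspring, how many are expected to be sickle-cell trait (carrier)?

Punnett square for AS × AA:
Offspring genotypes: 2 AA, 2 AS
Phenotype counts: 2 normal hemoglobin, 2 sickle-cell trait (carrier)
sickle-cell trait (carrier): 2 out of 4 → fraction 1/2
Expected count = 1/2 × 276 = 138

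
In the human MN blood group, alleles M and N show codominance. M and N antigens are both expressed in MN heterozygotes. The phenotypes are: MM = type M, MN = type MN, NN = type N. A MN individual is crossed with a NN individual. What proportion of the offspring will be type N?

Punnett square for MN × NN:
Offspring genotypes: 2 MN, 2 NN
Phenotype counts: 2 type MN, 2 type N
type N: 2 out of 4
Probability: 2/4 = 1/2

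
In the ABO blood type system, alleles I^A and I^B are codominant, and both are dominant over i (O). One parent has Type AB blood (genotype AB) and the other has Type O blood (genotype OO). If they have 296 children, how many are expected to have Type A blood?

Cross: AB × OO
Possible offspring genotypes: 2 AO, 2 BO
Blood type counts: 2 Type A, 2 Type B
Probability of Type A: 2/4 = 1/2
Expected count = 1/2 × 296 = 148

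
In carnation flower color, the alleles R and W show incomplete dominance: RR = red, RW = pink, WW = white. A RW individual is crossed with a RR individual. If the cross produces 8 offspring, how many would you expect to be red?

Punnett square for RW × RR:
Offspring genotypes: 2 RR, 2 RW
Phenotype counts: 2 red, 2 pink
red: 2 out of 4 → fraction 1/2
Expected count = 1/2 × 8 = 4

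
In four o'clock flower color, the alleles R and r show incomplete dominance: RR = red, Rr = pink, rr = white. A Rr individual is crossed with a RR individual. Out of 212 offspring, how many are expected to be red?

Punnett square for Rr × RR:
Offspring genotypes: 2 RR, 2 Rr
Phenotype counts: 2 red, 2 pink
red: 2 out of 4 → fraction 1/2
Expected count = 1/2 × 212 = 106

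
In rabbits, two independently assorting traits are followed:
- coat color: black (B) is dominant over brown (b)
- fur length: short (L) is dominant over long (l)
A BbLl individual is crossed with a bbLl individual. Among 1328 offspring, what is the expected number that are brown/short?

Dihybrid cross BbLl × bbLl — consider each gene separately:
coat color: Bb × bb → 2 Bb, 2 bb → 2 B_ : 2 bb (out of 4)
fur length: Ll × Ll → 1 LL, 2 Ll, 1 ll → 3 L_ : 1 ll (out of 4)
Combine (counts out of 4 × 4 = 16): black/short (B_L_) = 2×3 = 6; black/long (B_ll) = 2×1 = 2; brown/short (bbL_) = 2×3 = 6; brown/long (bbll) = 2×1 = 2
Phenotype counts (out of 16): 6 black/short, 2 black/long, 6 brown/short, 2 brown/long
brown/short: 6 out of 16 → fraction 3/8
Expected count = 3/8 × 1328 = 498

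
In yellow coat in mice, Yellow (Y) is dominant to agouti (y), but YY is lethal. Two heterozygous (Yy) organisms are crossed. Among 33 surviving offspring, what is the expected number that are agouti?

Cross: Yy × Yy
Punnett square offspring (before lethality): 1 YY, 2 Yy, 1 yy
The YY genotype is lethal (embryos die); surviving offspring: 2 Yy, 1 yy
agouti: 1 out of 3 → fraction 1/3
Expected count = 1/3 × 33 = 11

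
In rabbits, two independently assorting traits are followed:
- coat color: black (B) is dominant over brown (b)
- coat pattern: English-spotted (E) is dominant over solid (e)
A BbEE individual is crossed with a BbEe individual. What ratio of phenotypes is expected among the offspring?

Dihybrid cross BbEE × BbEe — consider each gene separately:
coat color: Bb × Bb → 1 BB, 2 Bb, 1 bb → 3 B_ : 1 bb (out of 4)
coat pattern: EE × Ee → 2 EE, 2 Ee → 4 E_ (out of 4)
Combine (counts out of 4 × 4 = 16): black/English-spotted (B_E_) = 3×4 = 12; brown/English-spotted (bbE_) = 1×4 = 4
Phenotype counts (out of 16): 12 black/English-spotted, 4 brown/English-spotted
Ratio: 3 black/English-spotted : 1 brown/English-spotted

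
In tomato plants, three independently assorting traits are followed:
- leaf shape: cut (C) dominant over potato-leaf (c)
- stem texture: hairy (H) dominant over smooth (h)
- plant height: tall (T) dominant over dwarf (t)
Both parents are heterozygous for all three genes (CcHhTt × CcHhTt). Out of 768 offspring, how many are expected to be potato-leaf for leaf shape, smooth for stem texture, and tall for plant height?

Trihybrid cross: CcHhTt × CcHhTt
Each trait segregates independently with a 3:1 phenotypic ratio, so each gene contributes 3/4 (dominant) or 1/4 (recessive).
Target: potato-leaf (leaf shape), smooth (stem texture), tall (plant height)
Probability = product of independent per-trait probabilities
= 1/4 × 1/4 × 3/4 = 3/64
Expected count = 3/64 × 768 = 36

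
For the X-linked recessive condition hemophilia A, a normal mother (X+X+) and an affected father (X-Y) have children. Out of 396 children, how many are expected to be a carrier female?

Cross: X+X+ × X-Y
Offspring: 2 X+X-, 2 X+Y
Probability of a carrier female: 2/4 = 1/2
Expected count = 1/2 × 396 = 198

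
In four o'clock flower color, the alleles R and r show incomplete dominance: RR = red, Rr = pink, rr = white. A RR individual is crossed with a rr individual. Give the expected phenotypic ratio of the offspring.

Punnett square for RR × rr:
Offspring genotypes: 4 Rr
Phenotype counts: 4 pink
Ratio: all pink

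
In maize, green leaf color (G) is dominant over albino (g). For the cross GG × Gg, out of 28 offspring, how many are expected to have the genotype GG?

Punnett square for GG × Gg:
Offspring genotypes: 2 GG, 2 Gg
Total offspring: 4
Count with target: 2
Probability: 2/4 = 1/2
Expected count = 1/2 × 28 = 14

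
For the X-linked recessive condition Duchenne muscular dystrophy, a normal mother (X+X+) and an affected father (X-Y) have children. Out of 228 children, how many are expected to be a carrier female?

Cross: X+X+ × X-Y
Offspring: 2 X+X-, 2 X+Y
Probability of a carrier female: 2/4 = 1/2
Expected count = 1/2 × 228 = 114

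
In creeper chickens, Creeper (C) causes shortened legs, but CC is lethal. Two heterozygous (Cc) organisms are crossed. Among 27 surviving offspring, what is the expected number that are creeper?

Cross: Cc × Cc
Punnett square offspring (before lethality): 1 CC, 2 Cc, 1 cc
The CC genotype is lethal (embryos die); surviving offspring: 2 Cc, 1 cc
creeper: 2 out of 3 → fraction 2/3
Expected count = 2/3 × 27 = 18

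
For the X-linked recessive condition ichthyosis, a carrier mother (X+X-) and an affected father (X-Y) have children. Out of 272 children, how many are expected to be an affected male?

Cross: X+X- × X-Y
Offspring: 1 X+X-, 1 X+Y, 1 X-X-, 1 X-Y
Probability of an affected male: 1/4
Expected count = 1/4 × 272 = 68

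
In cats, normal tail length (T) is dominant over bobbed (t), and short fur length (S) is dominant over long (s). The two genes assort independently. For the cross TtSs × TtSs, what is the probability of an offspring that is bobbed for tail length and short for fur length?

Dihybrid cross TtSs × TtSs — consider each gene separately:
tail length: Tt × Tt → 1 TT, 2 Tt, 1 tt → 3 T_ : 1 tt (out of 4)
fur length: Ss × Ss → 1 SS, 2 Ss, 1 ss → 3 S_ : 1 ss (out of 4)
Looking for: bobbed (tt) and short (S_)
P(bobbed) = 1/4, P(short) = 3/4
P(both) = 1/4 × 3/4 = 3/16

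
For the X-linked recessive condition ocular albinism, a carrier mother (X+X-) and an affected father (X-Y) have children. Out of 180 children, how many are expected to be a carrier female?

Cross: X+X- × X-Y
Offspring: 1 X+X-, 1 X+Y, 1 X-X-, 1 X-Y
Probability of a carrier female: 1/4
Expected count = 1/4 × 180 = 45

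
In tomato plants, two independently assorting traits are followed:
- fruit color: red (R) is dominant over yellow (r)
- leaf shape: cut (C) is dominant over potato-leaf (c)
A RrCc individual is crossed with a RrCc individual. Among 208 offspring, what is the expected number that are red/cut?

Dihybrid cross RrCc × RrCc — consider each gene separately:
fruit color: Rr × Rr → 1 RR, 2 Rr, 1 rr → 3 R_ : 1 rr (out of 4)
leaf shape: Cc × Cc → 1 CC, 2 Cc, 1 cc → 3 C_ : 1 cc (out of 4)
Combine (counts out of 4 × 4 = 16): red/cut (R_C_) = 3×3 = 9; red/potato-leaf (R_cc) = 3×1 = 3; yellow/cut (rrC_) = 1×3 = 3; yellow/potato-leaf (rrcc) = 1×1 = 1
Phenotype counts (out of 16): 9 red/cut, 3 red/potato-leaf, 3 yellow/cut, 1 yellow/potato-leaf
red/cut: 9 out of 16 → fraction 9/16
Expected count = 9/16 × 208 = 117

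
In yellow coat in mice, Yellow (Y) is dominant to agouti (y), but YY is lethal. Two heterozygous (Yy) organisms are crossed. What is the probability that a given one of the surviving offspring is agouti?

Cross: Yy × Yy
Punnett square offspring (before lethality): 1 YY, 2 Yy, 1 yy
The YY genotype is lethal (embryos die); surviving offspring: 2 Yy, 1 yy
agouti: 1 out of 3
Probability: 1/3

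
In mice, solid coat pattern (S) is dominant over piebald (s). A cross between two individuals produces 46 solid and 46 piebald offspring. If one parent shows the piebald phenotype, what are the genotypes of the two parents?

Observed offspring: 46 solid, 46 piebald
The observed ratio simplifies to 1:1. One parent shows piebald, so its genotype must be ss. A 1:1 offspring split requires the other parent to be heterozygous (Ss).
Parent genotypes: ss × Ss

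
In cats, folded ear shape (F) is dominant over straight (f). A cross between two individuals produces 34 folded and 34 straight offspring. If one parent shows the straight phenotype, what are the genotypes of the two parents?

Observed offspring: 34 folded, 34 straight
The observed ratio simplifies to 1:1. One parent shows straight, so its genotype must be ff. A 1:1 offspring split requires the other parent to be heterozygous (Ff).
Parent genotypes: ff × Ff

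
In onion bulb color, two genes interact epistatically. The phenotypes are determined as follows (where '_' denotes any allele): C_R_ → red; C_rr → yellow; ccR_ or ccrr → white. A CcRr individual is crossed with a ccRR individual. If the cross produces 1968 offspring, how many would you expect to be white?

Cross: CcRr × ccRR — consider each gene separately:
C gene: Cc × cc → 2 Cc, 2 cc → 2 C_ : 2 cc (out of 4)
R gene: Rr × RR → 2 RR, 2 Rr → 4 R_ (out of 4)
Genotype classes (out of 4 × 4 = 16): C_R_ = 2×4 = 8; ccR_ = 2×4 = 8
Apply the phenotype rules: C_R_ (8) → red; ccR_ (8) → white
Phenotype counts (out of 16): 8 red, 8 white
white: 8 out of 16 → fraction 1/2
Expected count = 1/2 × 1968 = 984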